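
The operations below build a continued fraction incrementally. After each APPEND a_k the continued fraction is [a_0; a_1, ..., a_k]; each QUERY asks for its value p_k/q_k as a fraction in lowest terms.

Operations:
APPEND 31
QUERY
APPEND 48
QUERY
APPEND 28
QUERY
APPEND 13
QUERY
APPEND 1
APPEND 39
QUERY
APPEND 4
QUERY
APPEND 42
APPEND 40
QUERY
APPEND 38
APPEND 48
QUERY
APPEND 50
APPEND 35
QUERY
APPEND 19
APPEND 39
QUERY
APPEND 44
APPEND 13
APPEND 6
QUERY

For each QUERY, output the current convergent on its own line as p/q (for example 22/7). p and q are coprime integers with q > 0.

31/1
1489/48
41723/1345
543888/17533
23382717/753775
94116479/3033978
159145109879/5130268018
290630686721255/9368891813698
509106134614675800/16411757308578923
378323717731323450093/12195800870058527831
1318088501917805176125599/42490449699797825855330

APPEND 31: p_0 = 31·1 + 0 = 31, q_0 = 31·0 + 1 = 1 → 31/1
APPEND 48: p_1 = 48·31 + 1 = 1489, q_1 = 48·1 + 0 = 48 → 1489/48
APPEND 28: p_2 = 28·1489 + 31 = 41723, q_2 = 28·48 + 1 = 1345 → 41723/1345
APPEND 13: p_3 = 13·41723 + 1489 = 543888, q_3 = 13·1345 + 48 = 17533 → 543888/17533
APPEND 1: p_4 = 1·543888 + 41723 = 585611, q_4 = 1·17533 + 1345 = 18878 → 585611/18878
APPEND 39: p_5 = 39·585611 + 543888 = 23382717, q_5 = 39·18878 + 17533 = 753775 → 23382717/753775
APPEND 4: p_6 = 4·23382717 + 585611 = 94116479, q_6 = 4·753775 + 18878 = 3033978 → 94116479/3033978
APPEND 42: p_7 = 42·94116479 + 23382717 = 3976274835, q_7 = 42·3033978 + 753775 = 128180851 → 3976274835/128180851
APPEND 40: p_8 = 40·3976274835 + 94116479 = 159145109879, q_8 = 40·128180851 + 3033978 = 5130268018 → 159145109879/5130268018
APPEND 38: p_9 = 38·159145109879 + 3976274835 = 6051490450237, q_9 = 38·5130268018 + 128180851 = 195078365535 → 6051490450237/195078365535
APPEND 48: p_10 = 48·6051490450237 + 159145109879 = 290630686721255, q_10 = 48·195078365535 + 5130268018 = 9368891813698 → 290630686721255/9368891813698
APPEND 50: p_11 = 50·290630686721255 + 6051490450237 = 14537585826512987, q_11 = 50·9368891813698 + 195078365535 = 468639669050435 → 14537585826512987/468639669050435
APPEND 35: p_12 = 35·14537585826512987 + 290630686721255 = 509106134614675800, q_12 = 35·468639669050435 + 9368891813698 = 16411757308578923 → 509106134614675800/16411757308578923
APPEND 19: p_13 = 19·509106134614675800 + 14537585826512987 = 9687554143505353187, q_13 = 19·16411757308578923 + 468639669050435 = 312292028532049972 → 9687554143505353187/312292028532049972
APPEND 39: p_14 = 39·9687554143505353187 + 509106134614675800 = 378323717731323450093, q_14 = 39·312292028532049972 + 16411757308578923 = 12195800870058527831 → 378323717731323450093/12195800870058527831
APPEND 44: p_15 = 44·378323717731323450093 + 9687554143505353187 = 16655931134321737157279, q_15 = 44·12195800870058527831 + 312292028532049972 = 536927530311107274536 → 16655931134321737157279/536927530311107274536
APPEND 13: p_16 = 13·16655931134321737157279 + 378323717731323450093 = 216905428463913906494720, q_16 = 13·536927530311107274536 + 12195800870058527831 = 6992253694914453096799 → 216905428463913906494720/6992253694914453096799
APPEND 6: p_17 = 6·216905428463913906494720 + 16655931134321737157279 = 1318088501917805176125599, q_17 = 6·6992253694914453096799 + 536927530311107274536 = 42490449699797825855330 → 1318088501917805176125599/42490449699797825855330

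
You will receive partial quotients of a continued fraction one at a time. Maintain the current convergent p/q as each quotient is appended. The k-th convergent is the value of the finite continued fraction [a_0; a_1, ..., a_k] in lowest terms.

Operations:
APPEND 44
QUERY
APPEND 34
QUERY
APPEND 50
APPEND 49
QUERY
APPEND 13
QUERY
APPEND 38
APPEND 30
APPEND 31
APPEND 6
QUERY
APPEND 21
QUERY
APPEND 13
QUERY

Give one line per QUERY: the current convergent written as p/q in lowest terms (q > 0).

APPEND 44: p_0 = 44·1 + 0 = 44, q_0 = 44·0 + 1 = 1 → 44/1
APPEND 34: p_1 = 34·44 + 1 = 1497, q_1 = 34·1 + 0 = 34 → 1497/34
APPEND 50: p_2 = 50·1497 + 44 = 74894, q_2 = 50·34 + 1 = 1701 → 74894/1701
APPEND 49: p_3 = 49·74894 + 1497 = 3671303, q_3 = 49·1701 + 34 = 83383 → 3671303/83383
APPEND 13: p_4 = 13·3671303 + 74894 = 47801833, q_4 = 13·83383 + 1701 = 1085680 → 47801833/1085680
APPEND 38: p_5 = 38·47801833 + 3671303 = 1820140957, q_5 = 38·1085680 + 83383 = 41339223 → 1820140957/41339223
APPEND 30: p_6 = 30·1820140957 + 47801833 = 54652030543, q_6 = 30·41339223 + 1085680 = 1241262370 → 54652030543/1241262370
APPEND 31: p_7 = 31·54652030543 + 1820140957 = 1696033087790, q_7 = 31·1241262370 + 41339223 = 38520472693 → 1696033087790/38520472693
APPEND 6: p_8 = 6·1696033087790 + 54652030543 = 10230850557283, q_8 = 6·38520472693 + 1241262370 = 232364098528 → 10230850557283/232364098528
APPEND 21: p_9 = 21·10230850557283 + 1696033087790 = 216543894790733, q_9 = 21·232364098528 + 38520472693 = 4918166541781 → 216543894790733/4918166541781
APPEND 13: p_10 = 13·216543894790733 + 10230850557283 = 2825301482836812, q_10 = 13·4918166541781 + 232364098528 = 64168529141681 → 2825301482836812/64168529141681

44/1
1497/34
3671303/83383
47801833/1085680
10230850557283/232364098528
216543894790733/4918166541781
2825301482836812/64168529141681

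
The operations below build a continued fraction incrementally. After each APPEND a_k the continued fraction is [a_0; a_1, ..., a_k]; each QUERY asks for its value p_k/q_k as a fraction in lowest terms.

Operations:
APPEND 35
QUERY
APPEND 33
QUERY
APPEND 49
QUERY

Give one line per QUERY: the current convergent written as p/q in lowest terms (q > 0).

APPEND 35: p_0 = 35·1 + 0 = 35, q_0 = 35·0 + 1 = 1 → 35/1
APPEND 33: p_1 = 33·35 + 1 = 1156, q_1 = 33·1 + 0 = 33 → 1156/33
APPEND 49: p_2 = 49·1156 + 35 = 56679, q_2 = 49·33 + 1 = 1618 → 56679/1618

35/1
1156/33
56679/1618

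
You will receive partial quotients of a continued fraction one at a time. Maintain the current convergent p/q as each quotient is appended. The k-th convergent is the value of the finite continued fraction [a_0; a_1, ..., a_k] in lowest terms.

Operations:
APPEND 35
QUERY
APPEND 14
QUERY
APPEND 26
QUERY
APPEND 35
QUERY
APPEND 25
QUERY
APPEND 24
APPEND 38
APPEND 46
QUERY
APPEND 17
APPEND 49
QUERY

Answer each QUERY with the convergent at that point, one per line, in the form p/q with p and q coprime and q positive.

35/1
491/14
12801/365
448526/12789
11225951/320090
472521384896/13473189941
394585885528563/11250984090242

APPEND 35: p_0 = 35·1 + 0 = 35, q_0 = 35·0 + 1 = 1 → 35/1
APPEND 14: p_1 = 14·35 + 1 = 491, q_1 = 14·1 + 0 = 14 → 491/14
APPEND 26: p_2 = 26·491 + 35 = 12801, q_2 = 26·14 + 1 = 365 → 12801/365
APPEND 35: p_3 = 35·12801 + 491 = 448526, q_3 = 35·365 + 14 = 12789 → 448526/12789
APPEND 25: p_4 = 25·448526 + 12801 = 11225951, q_4 = 25·12789 + 365 = 320090 → 11225951/320090
APPEND 24: p_5 = 24·11225951 + 448526 = 269871350, q_5 = 24·320090 + 12789 = 7694949 → 269871350/7694949
APPEND 38: p_6 = 38·269871350 + 11225951 = 10266337251, q_6 = 38·7694949 + 320090 = 292728152 → 10266337251/292728152
APPEND 46: p_7 = 46·10266337251 + 269871350 = 472521384896, q_7 = 46·292728152 + 7694949 = 13473189941 → 472521384896/13473189941
APPEND 17: p_8 = 17·472521384896 + 10266337251 = 8043129880483, q_8 = 17·13473189941 + 292728152 = 229336957149 → 8043129880483/229336957149
APPEND 49: p_9 = 49·8043129880483 + 472521384896 = 394585885528563, q_9 = 49·229336957149 + 13473189941 = 11250984090242 → 394585885528563/11250984090242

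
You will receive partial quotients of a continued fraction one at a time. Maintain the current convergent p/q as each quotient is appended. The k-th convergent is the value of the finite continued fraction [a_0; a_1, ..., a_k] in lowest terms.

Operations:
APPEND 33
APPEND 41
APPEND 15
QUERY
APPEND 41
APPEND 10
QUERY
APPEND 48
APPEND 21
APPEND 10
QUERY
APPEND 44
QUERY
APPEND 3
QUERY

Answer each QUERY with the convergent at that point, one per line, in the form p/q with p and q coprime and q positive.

APPEND 33: p_0 = 33·1 + 0 = 33, q_0 = 33·0 + 1 = 1 → 33/1
APPEND 41: p_1 = 41·33 + 1 = 1354, q_1 = 41·1 + 0 = 41 → 1354/41
APPEND 15: p_2 = 15·1354 + 33 = 20343, q_2 = 15·41 + 1 = 616 → 20343/616
APPEND 41: p_3 = 41·20343 + 1354 = 835417, q_3 = 41·616 + 41 = 25297 → 835417/25297
APPEND 10: p_4 = 10·835417 + 20343 = 8374513, q_4 = 10·25297 + 616 = 253586 → 8374513/253586
APPEND 48: p_5 = 48·8374513 + 835417 = 402812041, q_5 = 48·253586 + 25297 = 12197425 → 402812041/12197425
APPEND 21: p_6 = 21·402812041 + 8374513 = 8467427374, q_6 = 21·12197425 + 253586 = 256399511 → 8467427374/256399511
APPEND 10: p_7 = 10·8467427374 + 402812041 = 85077085781, q_7 = 10·256399511 + 12197425 = 2576192535 → 85077085781/2576192535
APPEND 44: p_8 = 44·85077085781 + 8467427374 = 3751859201738, q_8 = 44·2576192535 + 256399511 = 113608871051 → 3751859201738/113608871051
APPEND 3: p_9 = 3·3751859201738 + 85077085781 = 11340654690995, q_9 = 3·113608871051 + 2576192535 = 343402805688 → 11340654690995/343402805688

20343/616
8374513/253586
85077085781/2576192535
3751859201738/113608871051
11340654690995/343402805688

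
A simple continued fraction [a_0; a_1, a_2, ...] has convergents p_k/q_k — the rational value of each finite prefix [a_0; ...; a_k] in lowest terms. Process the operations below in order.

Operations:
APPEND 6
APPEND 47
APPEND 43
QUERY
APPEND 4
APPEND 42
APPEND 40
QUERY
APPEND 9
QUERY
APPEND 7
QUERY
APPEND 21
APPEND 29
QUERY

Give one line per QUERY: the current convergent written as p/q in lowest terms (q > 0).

12175/2022
82827423/13755815
747516268/124146027
5315441299/882778004
3264097164162/542094817223

APPEND 6: p_0 = 6·1 + 0 = 6, q_0 = 6·0 + 1 = 1 → 6/1
APPEND 47: p_1 = 47·6 + 1 = 283, q_1 = 47·1 + 0 = 47 → 283/47
APPEND 43: p_2 = 43·283 + 6 = 12175, q_2 = 43·47 + 1 = 2022 → 12175/2022
APPEND 4: p_3 = 4·12175 + 283 = 48983, q_3 = 4·2022 + 47 = 8135 → 48983/8135
APPEND 42: p_4 = 42·48983 + 12175 = 2069461, q_4 = 42·8135 + 2022 = 343692 → 2069461/343692
APPEND 40: p_5 = 40·2069461 + 48983 = 82827423, q_5 = 40·343692 + 8135 = 13755815 → 82827423/13755815
APPEND 9: p_6 = 9·82827423 + 2069461 = 747516268, q_6 = 9·13755815 + 343692 = 124146027 → 747516268/124146027
APPEND 7: p_7 = 7·747516268 + 82827423 = 5315441299, q_7 = 7·124146027 + 13755815 = 882778004 → 5315441299/882778004
APPEND 21: p_8 = 21·5315441299 + 747516268 = 112371783547, q_8 = 21·882778004 + 124146027 = 18662484111 → 112371783547/18662484111
APPEND 29: p_9 = 29·112371783547 + 5315441299 = 3264097164162, q_9 = 29·18662484111 + 882778004 = 542094817223 → 3264097164162/542094817223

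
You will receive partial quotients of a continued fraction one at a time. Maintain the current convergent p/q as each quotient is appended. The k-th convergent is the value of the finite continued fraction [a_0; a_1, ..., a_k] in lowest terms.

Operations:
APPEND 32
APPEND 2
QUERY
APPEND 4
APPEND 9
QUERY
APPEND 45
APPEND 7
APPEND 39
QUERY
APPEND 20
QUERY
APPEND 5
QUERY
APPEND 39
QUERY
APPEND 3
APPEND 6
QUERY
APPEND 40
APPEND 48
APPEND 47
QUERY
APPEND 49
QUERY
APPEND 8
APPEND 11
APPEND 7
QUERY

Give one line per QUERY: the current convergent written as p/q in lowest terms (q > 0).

65/2
2693/83
33389725/1029093
668647532/20608151
3376627385/104069848
132357115547/4079332223
2535044959703/78131731325
229886817152469563/7085260939522144
11269343083341351298/347328469511653197
7128886657326285294952/219716914615135894539

APPEND 32: p_0 = 32·1 + 0 = 32, q_0 = 32·0 + 1 = 1 → 32/1
APPEND 2: p_1 = 2·32 + 1 = 65, q_1 = 2·1 + 0 = 2 → 65/2
APPEND 4: p_2 = 4·65 + 32 = 292, q_2 = 4·2 + 1 = 9 → 292/9
APPEND 9: p_3 = 9·292 + 65 = 2693, q_3 = 9·9 + 2 = 83 → 2693/83
APPEND 45: p_4 = 45·2693 + 292 = 121477, q_4 = 45·83 + 9 = 3744 → 121477/3744
APPEND 7: p_5 = 7·121477 + 2693 = 853032, q_5 = 7·3744 + 83 = 26291 → 853032/26291
APPEND 39: p_6 = 39·853032 + 121477 = 33389725, q_6 = 39·26291 + 3744 = 1029093 → 33389725/1029093
APPEND 20: p_7 = 20·33389725 + 853032 = 668647532, q_7 = 20·1029093 + 26291 = 20608151 → 668647532/20608151
APPEND 5: p_8 = 5·668647532 + 33389725 = 3376627385, q_8 = 5·20608151 + 1029093 = 104069848 → 3376627385/104069848
APPEND 39: p_9 = 39·3376627385 + 668647532 = 132357115547, q_9 = 39·104069848 + 20608151 = 4079332223 → 132357115547/4079332223
APPEND 3: p_10 = 3·132357115547 + 3376627385 = 400447974026, q_10 = 3·4079332223 + 104069848 = 12342066517 → 400447974026/12342066517
APPEND 6: p_11 = 6·400447974026 + 132357115547 = 2535044959703, q_11 = 6·12342066517 + 4079332223 = 78131731325 → 2535044959703/78131731325
APPEND 40: p_12 = 40·2535044959703 + 400447974026 = 101802246362146, q_12 = 40·78131731325 + 12342066517 = 3137611319517 → 101802246362146/3137611319517
APPEND 48: p_13 = 48·101802246362146 + 2535044959703 = 4889042870342711, q_13 = 48·3137611319517 + 78131731325 = 150683475068141 → 4889042870342711/150683475068141
APPEND 47: p_14 = 47·4889042870342711 + 101802246362146 = 229886817152469563, q_14 = 47·150683475068141 + 3137611319517 = 7085260939522144 → 229886817152469563/7085260939522144
APPEND 49: p_15 = 49·229886817152469563 + 4889042870342711 = 11269343083341351298, q_15 = 49·7085260939522144 + 150683475068141 = 347328469511653197 → 11269343083341351298/347328469511653197
APPEND 8: p_16 = 8·11269343083341351298 + 229886817152469563 = 90384631483883279947, q_16 = 8·347328469511653197 + 7085260939522144 = 2785713017032747720 → 90384631483883279947/2785713017032747720
APPEND 11: p_17 = 11·90384631483883279947 + 11269343083341351298 = 1005500289406057430715, q_17 = 11·2785713017032747720 + 347328469511653197 = 30990171656871878117 → 1005500289406057430715/30990171656871878117
APPEND 7: p_18 = 7·1005500289406057430715 + 90384631483883279947 = 7128886657326285294952, q_18 = 7·30990171656871878117 + 2785713017032747720 = 219716914615135894539 → 7128886657326285294952/219716914615135894539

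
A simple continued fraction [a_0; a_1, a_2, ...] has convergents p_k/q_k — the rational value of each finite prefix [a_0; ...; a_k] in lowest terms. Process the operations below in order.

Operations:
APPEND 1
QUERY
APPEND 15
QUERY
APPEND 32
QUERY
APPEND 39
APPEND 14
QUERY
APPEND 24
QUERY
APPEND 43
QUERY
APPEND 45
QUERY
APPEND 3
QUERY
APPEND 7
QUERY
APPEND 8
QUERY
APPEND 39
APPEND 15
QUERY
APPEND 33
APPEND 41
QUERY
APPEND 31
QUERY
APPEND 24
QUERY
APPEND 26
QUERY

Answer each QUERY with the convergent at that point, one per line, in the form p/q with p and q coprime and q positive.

1/1
16/15
513/481
280835/263317
6760063/6338382
290963544/272813743
13100119543/12282956817
39591322173/37121684194
290239374754/272134746175
2361506320205/2214199653594
1388196294261440/1301603018198709
1883405730850362469/1765922149411741967
58431480523057726808/54786626157285794715
1404238938284235805861/1316644949924270815127
36568643875913188679194/34287555324188326988017

APPEND 1: p_0 = 1·1 + 0 = 1, q_0 = 1·0 + 1 = 1 → 1/1
APPEND 15: p_1 = 15·1 + 1 = 16, q_1 = 15·1 + 0 = 15 → 16/15
APPEND 32: p_2 = 32·16 + 1 = 513, q_2 = 32·15 + 1 = 481 → 513/481
APPEND 39: p_3 = 39·513 + 16 = 20023, q_3 = 39·481 + 15 = 18774 → 20023/18774
APPEND 14: p_4 = 14·20023 + 513 = 280835, q_4 = 14·18774 + 481 = 263317 → 280835/263317
APPEND 24: p_5 = 24·280835 + 20023 = 6760063, q_5 = 24·263317 + 18774 = 6338382 → 6760063/6338382
APPEND 43: p_6 = 43·6760063 + 280835 = 290963544, q_6 = 43·6338382 + 263317 = 272813743 → 290963544/272813743
APPEND 45: p_7 = 45·290963544 + 6760063 = 13100119543, q_7 = 45·272813743 + 6338382 = 12282956817 → 13100119543/12282956817
APPEND 3: p_8 = 3·13100119543 + 290963544 = 39591322173, q_8 = 3·12282956817 + 272813743 = 37121684194 → 39591322173/37121684194
APPEND 7: p_9 = 7·39591322173 + 13100119543 = 290239374754, q_9 = 7·37121684194 + 12282956817 = 272134746175 → 290239374754/272134746175
APPEND 8: p_10 = 8·290239374754 + 39591322173 = 2361506320205, q_10 = 8·272134746175 + 37121684194 = 2214199653594 → 2361506320205/2214199653594
APPEND 39: p_11 = 39·2361506320205 + 290239374754 = 92388985862749, q_11 = 39·2214199653594 + 272134746175 = 86625921236341 → 92388985862749/86625921236341
APPEND 15: p_12 = 15·92388985862749 + 2361506320205 = 1388196294261440, q_12 = 15·86625921236341 + 2214199653594 = 1301603018198709 → 1388196294261440/1301603018198709
APPEND 33: p_13 = 33·1388196294261440 + 92388985862749 = 45902866696490269, q_13 = 33·1301603018198709 + 86625921236341 = 43039525521793738 → 45902866696490269/43039525521793738
APPEND 41: p_14 = 41·45902866696490269 + 1388196294261440 = 1883405730850362469, q_14 = 41·43039525521793738 + 1301603018198709 = 1765922149411741967 → 1883405730850362469/1765922149411741967
APPEND 31: p_15 = 31·1883405730850362469 + 45902866696490269 = 58431480523057726808, q_15 = 31·1765922149411741967 + 43039525521793738 = 54786626157285794715 → 58431480523057726808/54786626157285794715
APPEND 24: p_16 = 24·58431480523057726808 + 1883405730850362469 = 1404238938284235805861, q_16 = 24·54786626157285794715 + 1765922149411741967 = 1316644949924270815127 → 1404238938284235805861/1316644949924270815127
APPEND 26: p_17 = 26·1404238938284235805861 + 58431480523057726808 = 36568643875913188679194, q_17 = 26·1316644949924270815127 + 54786626157285794715 = 34287555324188326988017 → 36568643875913188679194/34287555324188326988017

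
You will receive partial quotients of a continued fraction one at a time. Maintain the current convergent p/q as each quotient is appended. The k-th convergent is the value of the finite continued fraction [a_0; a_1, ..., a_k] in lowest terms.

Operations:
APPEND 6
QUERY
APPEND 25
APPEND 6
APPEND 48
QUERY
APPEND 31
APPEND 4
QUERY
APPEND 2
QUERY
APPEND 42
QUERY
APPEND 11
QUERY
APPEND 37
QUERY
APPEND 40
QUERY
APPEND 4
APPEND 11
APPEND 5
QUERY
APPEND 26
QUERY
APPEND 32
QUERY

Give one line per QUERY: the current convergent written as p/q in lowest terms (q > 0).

6/1
43927/7273
5494523/909729
12351695/2045072
524265713/86802753
5779274538/956875355
214357423619/35491190888
8580076219298/1420604510875
1976841469941906/327305939680103
51786339580017775/8574272037771821
1659139708030510706/274704011148378375

APPEND 6: p_0 = 6·1 + 0 = 6, q_0 = 6·0 + 1 = 1 → 6/1
APPEND 25: p_1 = 25·6 + 1 = 151, q_1 = 25·1 + 0 = 25 → 151/25
APPEND 6: p_2 = 6·151 + 6 = 912, q_2 = 6·25 + 1 = 151 → 912/151
APPEND 48: p_3 = 48·912 + 151 = 43927, q_3 = 48·151 + 25 = 7273 → 43927/7273
APPEND 31: p_4 = 31·43927 + 912 = 1362649, q_4 = 31·7273 + 151 = 225614 → 1362649/225614
APPEND 4: p_5 = 4·1362649 + 43927 = 5494523, q_5 = 4·225614 + 7273 = 909729 → 5494523/909729
APPEND 2: p_6 = 2·5494523 + 1362649 = 12351695, q_6 = 2·909729 + 225614 = 2045072 → 12351695/2045072
APPEND 42: p_7 = 42·12351695 + 5494523 = 524265713, q_7 = 42·2045072 + 909729 = 86802753 → 524265713/86802753
APPEND 11: p_8 = 11·524265713 + 12351695 = 5779274538, q_8 = 11·86802753 + 2045072 = 956875355 → 5779274538/956875355
APPEND 37: p_9 = 37·5779274538 + 524265713 = 214357423619, q_9 = 37·956875355 + 86802753 = 35491190888 → 214357423619/35491190888
APPEND 40: p_10 = 40·214357423619 + 5779274538 = 8580076219298, q_10 = 40·35491190888 + 956875355 = 1420604510875 → 8580076219298/1420604510875
APPEND 4: p_11 = 4·8580076219298 + 214357423619 = 34534662300811, q_11 = 4·1420604510875 + 35491190888 = 5717909234388 → 34534662300811/5717909234388
APPEND 11: p_12 = 11·34534662300811 + 8580076219298 = 388461361528219, q_12 = 11·5717909234388 + 1420604510875 = 64317606089143 → 388461361528219/64317606089143
APPEND 5: p_13 = 5·388461361528219 + 34534662300811 = 1976841469941906, q_13 = 5·64317606089143 + 5717909234388 = 327305939680103 → 1976841469941906/327305939680103
APPEND 26: p_14 = 26·1976841469941906 + 388461361528219 = 51786339580017775, q_14 = 26·327305939680103 + 64317606089143 = 8574272037771821 → 51786339580017775/8574272037771821
APPEND 32: p_15 = 32·51786339580017775 + 1976841469941906 = 1659139708030510706, q_15 = 32·8574272037771821 + 327305939680103 = 274704011148378375 → 1659139708030510706/274704011148378375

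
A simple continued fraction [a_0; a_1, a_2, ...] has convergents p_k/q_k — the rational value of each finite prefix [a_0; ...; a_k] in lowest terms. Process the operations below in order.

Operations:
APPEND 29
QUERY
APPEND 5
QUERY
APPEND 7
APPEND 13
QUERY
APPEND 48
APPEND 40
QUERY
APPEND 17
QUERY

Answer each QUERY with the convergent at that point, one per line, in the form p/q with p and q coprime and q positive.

29/1
146/5
13809/473
26569129/910073
452339076/15493981

APPEND 29: p_0 = 29·1 + 0 = 29, q_0 = 29·0 + 1 = 1 → 29/1
APPEND 5: p_1 = 5·29 + 1 = 146, q_1 = 5·1 + 0 = 5 → 146/5
APPEND 7: p_2 = 7·146 + 29 = 1051, q_2 = 7·5 + 1 = 36 → 1051/36
APPEND 13: p_3 = 13·1051 + 146 = 13809, q_3 = 13·36 + 5 = 473 → 13809/473
APPEND 48: p_4 = 48·13809 + 1051 = 663883, q_4 = 48·473 + 36 = 22740 → 663883/22740
APPEND 40: p_5 = 40·663883 + 13809 = 26569129, q_5 = 40·22740 + 473 = 910073 → 26569129/910073
APPEND 17: p_6 = 17·26569129 + 663883 = 452339076, q_6 = 17·910073 + 22740 = 15493981 → 452339076/15493981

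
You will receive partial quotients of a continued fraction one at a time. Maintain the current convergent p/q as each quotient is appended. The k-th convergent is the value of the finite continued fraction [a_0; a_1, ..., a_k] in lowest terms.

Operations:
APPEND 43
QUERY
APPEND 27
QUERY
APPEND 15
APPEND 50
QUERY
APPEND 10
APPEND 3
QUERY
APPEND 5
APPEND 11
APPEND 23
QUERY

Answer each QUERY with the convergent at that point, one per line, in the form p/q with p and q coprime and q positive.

43/1
1162/27
874812/20327
27171591/631355
37359327785/868075719

APPEND 43: p_0 = 43·1 + 0 = 43, q_0 = 43·0 + 1 = 1 → 43/1
APPEND 27: p_1 = 27·43 + 1 = 1162, q_1 = 27·1 + 0 = 27 → 1162/27
APPEND 15: p_2 = 15·1162 + 43 = 17473, q_2 = 15·27 + 1 = 406 → 17473/406
APPEND 50: p_3 = 50·17473 + 1162 = 874812, q_3 = 50·406 + 27 = 20327 → 874812/20327
APPEND 10: p_4 = 10·874812 + 17473 = 8765593, q_4 = 10·20327 + 406 = 203676 → 8765593/203676
APPEND 3: p_5 = 3·8765593 + 874812 = 27171591, q_5 = 3·203676 + 20327 = 631355 → 27171591/631355
APPEND 5: p_6 = 5·27171591 + 8765593 = 144623548, q_6 = 5·631355 + 203676 = 3360451 → 144623548/3360451
APPEND 11: p_7 = 11·144623548 + 27171591 = 1618030619, q_7 = 11·3360451 + 631355 = 37596316 → 1618030619/37596316
APPEND 23: p_8 = 23·1618030619 + 144623548 = 37359327785, q_8 = 23·37596316 + 3360451 = 868075719 → 37359327785/868075719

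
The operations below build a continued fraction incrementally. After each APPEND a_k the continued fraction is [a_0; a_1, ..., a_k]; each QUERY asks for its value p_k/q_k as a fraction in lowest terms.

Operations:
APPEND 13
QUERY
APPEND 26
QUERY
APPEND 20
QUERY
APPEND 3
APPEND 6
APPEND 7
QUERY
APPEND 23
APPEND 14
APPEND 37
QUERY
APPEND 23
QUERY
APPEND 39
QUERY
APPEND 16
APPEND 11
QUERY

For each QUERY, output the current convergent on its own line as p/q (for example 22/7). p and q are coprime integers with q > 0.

13/1
339/26
6793/521
938425/71974
11304742369/867035221
260314021176/19965198455
10163551568233/779509774966
1801812081810177/138192847351987

APPEND 13: p_0 = 13·1 + 0 = 13, q_0 = 13·0 + 1 = 1 → 13/1
APPEND 26: p_1 = 26·13 + 1 = 339, q_1 = 26·1 + 0 = 26 → 339/26
APPEND 20: p_2 = 20·339 + 13 = 6793, q_2 = 20·26 + 1 = 521 → 6793/521
APPEND 3: p_3 = 3·6793 + 339 = 20718, q_3 = 3·521 + 26 = 1589 → 20718/1589
APPEND 6: p_4 = 6·20718 + 6793 = 131101, q_4 = 6·1589 + 521 = 10055 → 131101/10055
APPEND 7: p_5 = 7·131101 + 20718 = 938425, q_5 = 7·10055 + 1589 = 71974 → 938425/71974
APPEND 23: p_6 = 23·938425 + 131101 = 21714876, q_6 = 23·71974 + 10055 = 1665457 → 21714876/1665457
APPEND 14: p_7 = 14·21714876 + 938425 = 304946689, q_7 = 14·1665457 + 71974 = 23388372 → 304946689/23388372
APPEND 37: p_8 = 37·304946689 + 21714876 = 11304742369, q_8 = 37·23388372 + 1665457 = 867035221 → 11304742369/867035221
APPEND 23: p_9 = 23·11304742369 + 304946689 = 260314021176, q_9 = 23·867035221 + 23388372 = 19965198455 → 260314021176/19965198455
APPEND 39: p_10 = 39·260314021176 + 11304742369 = 10163551568233, q_10 = 39·19965198455 + 867035221 = 779509774966 → 10163551568233/779509774966
APPEND 16: p_11 = 16·10163551568233 + 260314021176 = 162877139112904, q_11 = 16·779509774966 + 19965198455 = 12492121597911 → 162877139112904/12492121597911
APPEND 11: p_12 = 11·162877139112904 + 10163551568233 = 1801812081810177, q_12 = 11·12492121597911 + 779509774966 = 138192847351987 → 1801812081810177/138192847351987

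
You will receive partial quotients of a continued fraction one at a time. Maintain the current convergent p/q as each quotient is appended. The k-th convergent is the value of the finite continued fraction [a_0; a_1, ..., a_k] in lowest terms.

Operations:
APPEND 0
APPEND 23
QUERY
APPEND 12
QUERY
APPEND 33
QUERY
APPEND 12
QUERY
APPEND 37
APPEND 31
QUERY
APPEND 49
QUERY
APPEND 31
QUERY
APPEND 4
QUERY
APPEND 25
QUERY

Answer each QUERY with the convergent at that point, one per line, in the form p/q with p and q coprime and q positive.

1/23
12/277
397/9164
4776/110245
5495155/126845344
269439704/6219510085
8358125979/192931657979
33701943620/777946142001
850906716479/19641585208004

APPEND 0: p_0 = 0·1 + 0 = 0, q_0 = 0·0 + 1 = 1 → 0/1
APPEND 23: p_1 = 23·0 + 1 = 1, q_1 = 23·1 + 0 = 23 → 1/23
APPEND 12: p_2 = 12·1 + 0 = 12, q_2 = 12·23 + 1 = 277 → 12/277
APPEND 33: p_3 = 33·12 + 1 = 397, q_3 = 33·277 + 23 = 9164 → 397/9164
APPEND 12: p_4 = 12·397 + 12 = 4776, q_4 = 12·9164 + 277 = 110245 → 4776/110245
APPEND 37: p_5 = 37·4776 + 397 = 177109, q_5 = 37·110245 + 9164 = 4088229 → 177109/4088229
APPEND 31: p_6 = 31·177109 + 4776 = 5495155, q_6 = 31·4088229 + 110245 = 126845344 → 5495155/126845344
APPEND 49: p_7 = 49·5495155 + 177109 = 269439704, q_7 = 49·126845344 + 4088229 = 6219510085 → 269439704/6219510085
APPEND 31: p_8 = 31·269439704 + 5495155 = 8358125979, q_8 = 31·6219510085 + 126845344 = 192931657979 → 8358125979/192931657979
APPEND 4: p_9 = 4·8358125979 + 269439704 = 33701943620, q_9 = 4·192931657979 + 6219510085 = 777946142001 → 33701943620/777946142001
APPEND 25: p_10 = 25·33701943620 + 8358125979 = 850906716479, q_10 = 25·777946142001 + 192931657979 = 19641585208004 → 850906716479/19641585208004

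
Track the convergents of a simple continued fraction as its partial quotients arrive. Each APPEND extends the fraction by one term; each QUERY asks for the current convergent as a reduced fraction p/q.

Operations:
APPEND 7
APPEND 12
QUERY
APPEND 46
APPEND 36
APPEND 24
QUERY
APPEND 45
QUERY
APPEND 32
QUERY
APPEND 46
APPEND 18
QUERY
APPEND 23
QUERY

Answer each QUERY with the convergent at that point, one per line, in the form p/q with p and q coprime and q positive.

85/12
3390245/478633
152702122/21558405
4889858149/690347593
4056441043717/572686205887
93523230182467/13203560283084

APPEND 7: p_0 = 7·1 + 0 = 7, q_0 = 7·0 + 1 = 1 → 7/1
APPEND 12: p_1 = 12·7 + 1 = 85, q_1 = 12·1 + 0 = 12 → 85/12
APPEND 46: p_2 = 46·85 + 7 = 3917, q_2 = 46·12 + 1 = 553 → 3917/553
APPEND 36: p_3 = 36·3917 + 85 = 141097, q_3 = 36·553 + 12 = 19920 → 141097/19920
APPEND 24: p_4 = 24·141097 + 3917 = 3390245, q_4 = 24·19920 + 553 = 478633 → 3390245/478633
APPEND 45: p_5 = 45·3390245 + 141097 = 152702122, q_5 = 45·478633 + 19920 = 21558405 → 152702122/21558405
APPEND 32: p_6 = 32·152702122 + 3390245 = 4889858149, q_6 = 32·21558405 + 478633 = 690347593 → 4889858149/690347593
APPEND 46: p_7 = 46·4889858149 + 152702122 = 225086176976, q_7 = 46·690347593 + 21558405 = 31777547683 → 225086176976/31777547683
APPEND 18: p_8 = 18·225086176976 + 4889858149 = 4056441043717, q_8 = 18·31777547683 + 690347593 = 572686205887 → 4056441043717/572686205887
APPEND 23: p_9 = 23·4056441043717 + 225086176976 = 93523230182467, q_9 = 23·572686205887 + 31777547683 = 13203560283084 → 93523230182467/13203560283084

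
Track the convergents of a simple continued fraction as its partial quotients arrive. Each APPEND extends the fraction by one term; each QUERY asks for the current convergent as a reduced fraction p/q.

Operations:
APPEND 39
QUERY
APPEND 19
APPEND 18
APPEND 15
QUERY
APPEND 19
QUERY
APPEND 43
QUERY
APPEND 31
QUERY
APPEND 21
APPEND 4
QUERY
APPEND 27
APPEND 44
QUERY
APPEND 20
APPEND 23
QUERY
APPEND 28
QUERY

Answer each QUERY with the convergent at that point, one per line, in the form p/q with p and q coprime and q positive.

APPEND 39: p_0 = 39·1 + 0 = 39, q_0 = 39·0 + 1 = 1 → 39/1
APPEND 19: p_1 = 19·39 + 1 = 742, q_1 = 19·1 + 0 = 19 → 742/19
APPEND 18: p_2 = 18·742 + 39 = 13395, q_2 = 18·19 + 1 = 343 → 13395/343
APPEND 15: p_3 = 15·13395 + 742 = 201667, q_3 = 15·343 + 19 = 5164 → 201667/5164
APPEND 19: p_4 = 19·201667 + 13395 = 3845068, q_4 = 19·5164 + 343 = 98459 → 3845068/98459
APPEND 43: p_5 = 43·3845068 + 201667 = 165539591, q_5 = 43·98459 + 5164 = 4238901 → 165539591/4238901
APPEND 31: p_6 = 31·165539591 + 3845068 = 5135572389, q_6 = 31·4238901 + 98459 = 131504390 → 5135572389/131504390
APPEND 21: p_7 = 21·5135572389 + 165539591 = 108012559760, q_7 = 21·131504390 + 4238901 = 2765831091 → 108012559760/2765831091
APPEND 4: p_8 = 4·108012559760 + 5135572389 = 437185811429, q_8 = 4·2765831091 + 131504390 = 11194828754 → 437185811429/11194828754
APPEND 27: p_9 = 27·437185811429 + 108012559760 = 11912029468343, q_9 = 27·11194828754 + 2765831091 = 305026207449 → 11912029468343/305026207449
APPEND 44: p_10 = 44·11912029468343 + 437185811429 = 524566482418521, q_10 = 44·305026207449 + 11194828754 = 13432347956510 → 524566482418521/13432347956510
APPEND 20: p_11 = 20·524566482418521 + 11912029468343 = 10503241677838763, q_11 = 20·13432347956510 + 305026207449 = 268951985337649 → 10503241677838763/268951985337649
APPEND 23: p_12 = 23·10503241677838763 + 524566482418521 = 242099125072710070, q_12 = 23·268951985337649 + 13432347956510 = 6199328010722437 → 242099125072710070/6199328010722437
APPEND 28: p_13 = 28·242099125072710070 + 10503241677838763 = 6789278743713720723, q_13 = 28·6199328010722437 + 268951985337649 = 173850136285565885 → 6789278743713720723/173850136285565885

39/1
201667/5164
3845068/98459
165539591/4238901
5135572389/131504390
437185811429/11194828754
524566482418521/13432347956510
242099125072710070/6199328010722437
6789278743713720723/173850136285565885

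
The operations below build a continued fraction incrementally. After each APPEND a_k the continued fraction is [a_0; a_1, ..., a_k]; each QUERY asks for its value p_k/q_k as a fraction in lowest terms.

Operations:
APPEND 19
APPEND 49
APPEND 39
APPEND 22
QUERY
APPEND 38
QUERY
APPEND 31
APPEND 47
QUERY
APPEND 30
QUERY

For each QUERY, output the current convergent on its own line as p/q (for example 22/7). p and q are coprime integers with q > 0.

801006/42113
30474595/1602206
44469606792/2337995659
1335033717211/70189580269

APPEND 19: p_0 = 19·1 + 0 = 19, q_0 = 19·0 + 1 = 1 → 19/1
APPEND 49: p_1 = 49·19 + 1 = 932, q_1 = 49·1 + 0 = 49 → 932/49
APPEND 39: p_2 = 39·932 + 19 = 36367, q_2 = 39·49 + 1 = 1912 → 36367/1912
APPEND 22: p_3 = 22·36367 + 932 = 801006, q_3 = 22·1912 + 49 = 42113 → 801006/42113
APPEND 38: p_4 = 38·801006 + 36367 = 30474595, q_4 = 38·42113 + 1912 = 1602206 → 30474595/1602206
APPEND 31: p_5 = 31·30474595 + 801006 = 945513451, q_5 = 31·1602206 + 42113 = 49710499 → 945513451/49710499
APPEND 47: p_6 = 47·945513451 + 30474595 = 44469606792, q_6 = 47·49710499 + 1602206 = 2337995659 → 44469606792/2337995659
APPEND 30: p_7 = 30·44469606792 + 945513451 = 1335033717211, q_7 = 30·2337995659 + 49710499 = 70189580269 → 1335033717211/70189580269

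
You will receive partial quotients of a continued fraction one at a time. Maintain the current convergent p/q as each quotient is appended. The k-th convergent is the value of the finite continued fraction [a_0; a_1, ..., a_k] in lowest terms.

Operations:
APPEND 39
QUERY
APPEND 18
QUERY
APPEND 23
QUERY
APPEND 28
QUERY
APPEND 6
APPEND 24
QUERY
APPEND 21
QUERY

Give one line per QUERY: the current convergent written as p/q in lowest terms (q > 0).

APPEND 39: p_0 = 39·1 + 0 = 39, q_0 = 39·0 + 1 = 1 → 39/1
APPEND 18: p_1 = 18·39 + 1 = 703, q_1 = 18·1 + 0 = 18 → 703/18
APPEND 23: p_2 = 23·703 + 39 = 16208, q_2 = 23·18 + 1 = 415 → 16208/415
APPEND 28: p_3 = 28·16208 + 703 = 454527, q_3 = 28·415 + 18 = 11638 → 454527/11638
APPEND 6: p_4 = 6·454527 + 16208 = 2743370, q_4 = 6·11638 + 415 = 70243 → 2743370/70243
APPEND 24: p_5 = 24·2743370 + 454527 = 66295407, q_5 = 24·70243 + 11638 = 1697470 → 66295407/1697470
APPEND 21: p_6 = 21·66295407 + 2743370 = 1394946917, q_6 = 21·1697470 + 70243 = 35717113 → 1394946917/35717113

39/1
703/18
16208/415
454527/11638
66295407/1697470
1394946917/35717113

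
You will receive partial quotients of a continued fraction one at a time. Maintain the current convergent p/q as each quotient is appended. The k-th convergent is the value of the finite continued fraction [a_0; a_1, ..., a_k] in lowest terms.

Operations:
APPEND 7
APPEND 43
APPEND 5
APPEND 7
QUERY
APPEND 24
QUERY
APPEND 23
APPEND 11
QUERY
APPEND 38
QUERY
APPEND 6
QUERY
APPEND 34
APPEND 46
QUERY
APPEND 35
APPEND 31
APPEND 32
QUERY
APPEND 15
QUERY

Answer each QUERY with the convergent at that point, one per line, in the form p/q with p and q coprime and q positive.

APPEND 7: p_0 = 7·1 + 0 = 7, q_0 = 7·0 + 1 = 1 → 7/1
APPEND 43: p_1 = 43·7 + 1 = 302, q_1 = 43·1 + 0 = 43 → 302/43
APPEND 5: p_2 = 5·302 + 7 = 1517, q_2 = 5·43 + 1 = 216 → 1517/216
APPEND 7: p_3 = 7·1517 + 302 = 10921, q_3 = 7·216 + 43 = 1555 → 10921/1555
APPEND 24: p_4 = 24·10921 + 1517 = 263621, q_4 = 24·1555 + 216 = 37536 → 263621/37536
APPEND 23: p_5 = 23·263621 + 10921 = 6074204, q_5 = 23·37536 + 1555 = 864883 → 6074204/864883
APPEND 11: p_6 = 11·6074204 + 263621 = 67079865, q_6 = 11·864883 + 37536 = 9551249 → 67079865/9551249
APPEND 38: p_7 = 38·67079865 + 6074204 = 2555109074, q_7 = 38·9551249 + 864883 = 363812345 → 2555109074/363812345
APPEND 6: p_8 = 6·2555109074 + 67079865 = 15397734309, q_8 = 6·363812345 + 9551249 = 2192425319 → 15397734309/2192425319
APPEND 34: p_9 = 34·15397734309 + 2555109074 = 526078075580, q_9 = 34·2192425319 + 363812345 = 74906273191 → 526078075580/74906273191
APPEND 46: p_10 = 46·526078075580 + 15397734309 = 24214989210989, q_10 = 46·74906273191 + 2192425319 = 3447880992105 → 24214989210989/3447880992105
APPEND 35: p_11 = 35·24214989210989 + 526078075580 = 848050700460195, q_11 = 35·3447880992105 + 74906273191 = 120750740996866 → 848050700460195/120750740996866
APPEND 31: p_12 = 31·848050700460195 + 24214989210989 = 26313786703477034, q_12 = 31·120750740996866 + 3447880992105 = 3746720851894951 → 26313786703477034/3746720851894951
APPEND 32: p_13 = 32·26313786703477034 + 848050700460195 = 842889225211725283, q_13 = 32·3746720851894951 + 120750740996866 = 120015818001635298 → 842889225211725283/120015818001635298
APPEND 15: p_14 = 15·842889225211725283 + 26313786703477034 = 12669652164879356279, q_14 = 15·120015818001635298 + 3746720851894951 = 1803983990876424421 → 12669652164879356279/1803983990876424421

10921/1555
263621/37536
67079865/9551249
2555109074/363812345
15397734309/2192425319
24214989210989/3447880992105
842889225211725283/120015818001635298
12669652164879356279/1803983990876424421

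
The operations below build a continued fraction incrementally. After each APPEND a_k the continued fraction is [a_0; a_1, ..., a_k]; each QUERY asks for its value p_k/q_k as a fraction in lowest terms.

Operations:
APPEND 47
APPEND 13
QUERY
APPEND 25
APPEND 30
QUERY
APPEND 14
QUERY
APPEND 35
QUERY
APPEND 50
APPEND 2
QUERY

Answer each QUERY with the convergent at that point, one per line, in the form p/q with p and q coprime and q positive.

APPEND 47: p_0 = 47·1 + 0 = 47, q_0 = 47·0 + 1 = 1 → 47/1
APPEND 13: p_1 = 13·47 + 1 = 612, q_1 = 13·1 + 0 = 13 → 612/13
APPEND 25: p_2 = 25·612 + 47 = 15347, q_2 = 25·13 + 1 = 326 → 15347/326
APPEND 30: p_3 = 30·15347 + 612 = 461022, q_3 = 30·326 + 13 = 9793 → 461022/9793
APPEND 14: p_4 = 14·461022 + 15347 = 6469655, q_4 = 14·9793 + 326 = 137428 → 6469655/137428
APPEND 35: p_5 = 35·6469655 + 461022 = 226898947, q_5 = 35·137428 + 9793 = 4819773 → 226898947/4819773
APPEND 50: p_6 = 50·226898947 + 6469655 = 11351417005, q_6 = 50·4819773 + 137428 = 241126078 → 11351417005/241126078
APPEND 2: p_7 = 2·11351417005 + 226898947 = 22929732957, q_7 = 2·241126078 + 4819773 = 487071929 → 22929732957/487071929

612/13
461022/9793
6469655/137428
226898947/4819773
22929732957/487071929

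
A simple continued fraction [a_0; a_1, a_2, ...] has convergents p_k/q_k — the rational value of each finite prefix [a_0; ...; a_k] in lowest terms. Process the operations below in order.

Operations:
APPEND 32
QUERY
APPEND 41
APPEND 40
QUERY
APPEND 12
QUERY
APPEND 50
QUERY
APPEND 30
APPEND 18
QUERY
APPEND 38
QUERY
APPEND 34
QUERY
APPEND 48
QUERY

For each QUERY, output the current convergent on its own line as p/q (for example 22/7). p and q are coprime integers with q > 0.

APPEND 32: p_0 = 32·1 + 0 = 32, q_0 = 32·0 + 1 = 1 → 32/1
APPEND 41: p_1 = 41·32 + 1 = 1313, q_1 = 41·1 + 0 = 41 → 1313/41
APPEND 40: p_2 = 40·1313 + 32 = 52552, q_2 = 40·41 + 1 = 1641 → 52552/1641
APPEND 12: p_3 = 12·52552 + 1313 = 631937, q_3 = 12·1641 + 41 = 19733 → 631937/19733
APPEND 50: p_4 = 50·631937 + 52552 = 31649402, q_4 = 50·19733 + 1641 = 988291 → 31649402/988291
APPEND 30: p_5 = 30·31649402 + 631937 = 950113997, q_5 = 30·988291 + 19733 = 29668463 → 950113997/29668463
APPEND 18: p_6 = 18·950113997 + 31649402 = 17133701348, q_6 = 18·29668463 + 988291 = 535020625 → 17133701348/535020625
APPEND 38: p_7 = 38·17133701348 + 950113997 = 652030765221, q_7 = 38·535020625 + 29668463 = 20360452213 → 652030765221/20360452213
APPEND 34: p_8 = 34·652030765221 + 17133701348 = 22186179718862, q_8 = 34·20360452213 + 535020625 = 692790395867 → 22186179718862/692790395867
APPEND 48: p_9 = 48·22186179718862 + 652030765221 = 1065588657270597, q_9 = 48·692790395867 + 20360452213 = 33274299453829 → 1065588657270597/33274299453829

32/1
52552/1641
631937/19733
31649402/988291
17133701348/535020625
652030765221/20360452213
22186179718862/692790395867
1065588657270597/33274299453829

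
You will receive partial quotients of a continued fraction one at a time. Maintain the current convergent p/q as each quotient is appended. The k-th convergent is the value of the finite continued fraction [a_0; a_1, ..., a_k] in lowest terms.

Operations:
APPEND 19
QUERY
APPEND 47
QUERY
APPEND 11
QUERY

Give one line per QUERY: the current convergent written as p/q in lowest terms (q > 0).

19/1
894/47
9853/518

APPEND 19: p_0 = 19·1 + 0 = 19, q_0 = 19·0 + 1 = 1 → 19/1
APPEND 47: p_1 = 47·19 + 1 = 894, q_1 = 47·1 + 0 = 47 → 894/47
APPEND 11: p_2 = 11·894 + 19 = 9853, q_2 = 11·47 + 1 = 518 → 9853/518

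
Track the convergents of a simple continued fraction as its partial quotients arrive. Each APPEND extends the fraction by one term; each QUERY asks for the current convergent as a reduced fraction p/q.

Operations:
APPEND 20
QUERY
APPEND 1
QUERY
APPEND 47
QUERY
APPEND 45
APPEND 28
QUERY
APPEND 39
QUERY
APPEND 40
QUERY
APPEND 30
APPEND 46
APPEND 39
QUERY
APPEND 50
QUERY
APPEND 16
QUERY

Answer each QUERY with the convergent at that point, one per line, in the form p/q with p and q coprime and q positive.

APPEND 20: p_0 = 20·1 + 0 = 20, q_0 = 20·0 + 1 = 1 → 20/1
APPEND 1: p_1 = 1·20 + 1 = 21, q_1 = 1·1 + 0 = 1 → 21/1
APPEND 47: p_2 = 47·21 + 20 = 1007, q_2 = 47·1 + 1 = 48 → 1007/48
APPEND 45: p_3 = 45·1007 + 21 = 45336, q_3 = 45·48 + 1 = 2161 → 45336/2161
APPEND 28: p_4 = 28·45336 + 1007 = 1270415, q_4 = 28·2161 + 48 = 60556 → 1270415/60556
APPEND 39: p_5 = 39·1270415 + 45336 = 49591521, q_5 = 39·60556 + 2161 = 2363845 → 49591521/2363845
APPEND 40: p_6 = 40·49591521 + 1270415 = 1984931255, q_6 = 40·2363845 + 60556 = 94614356 → 1984931255/94614356
APPEND 30: p_7 = 30·1984931255 + 49591521 = 59597529171, q_7 = 30·94614356 + 2363845 = 2840794525 → 59597529171/2840794525
APPEND 46: p_8 = 46·59597529171 + 1984931255 = 2743471273121, q_8 = 46·2840794525 + 94614356 = 130771162506 → 2743471273121/130771162506
APPEND 39: p_9 = 39·2743471273121 + 59597529171 = 107054977180890, q_9 = 39·130771162506 + 2840794525 = 5102916132259 → 107054977180890/5102916132259
APPEND 50: p_10 = 50·107054977180890 + 2743471273121 = 5355492330317621, q_10 = 50·5102916132259 + 130771162506 = 255276577775456 → 5355492330317621/255276577775456
APPEND 16: p_11 = 16·5355492330317621 + 107054977180890 = 85794932262262826, q_11 = 16·255276577775456 + 5102916132259 = 4089528160539555 → 85794932262262826/4089528160539555

20/1
21/1
1007/48
1270415/60556
49591521/2363845
1984931255/94614356
107054977180890/5102916132259
5355492330317621/255276577775456
85794932262262826/4089528160539555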